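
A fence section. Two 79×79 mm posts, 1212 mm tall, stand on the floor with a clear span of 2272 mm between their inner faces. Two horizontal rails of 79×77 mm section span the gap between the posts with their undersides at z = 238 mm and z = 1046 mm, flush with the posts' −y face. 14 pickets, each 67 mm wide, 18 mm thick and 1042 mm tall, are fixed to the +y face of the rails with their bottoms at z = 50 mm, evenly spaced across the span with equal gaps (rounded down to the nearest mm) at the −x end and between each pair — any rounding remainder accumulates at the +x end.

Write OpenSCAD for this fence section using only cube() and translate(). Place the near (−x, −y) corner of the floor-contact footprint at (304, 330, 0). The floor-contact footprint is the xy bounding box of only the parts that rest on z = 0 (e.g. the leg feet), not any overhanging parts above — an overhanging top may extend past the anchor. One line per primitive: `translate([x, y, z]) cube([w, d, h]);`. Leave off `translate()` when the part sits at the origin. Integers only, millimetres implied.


translate([304, 330, 0]) cube([79, 79, 1212]);
translate([2655, 330, 0]) cube([79, 79, 1212]);
translate([383, 330, 238]) cube([2272, 79, 77]);
translate([383, 330, 1046]) cube([2272, 79, 77]);
translate([471, 409, 50]) cube([67, 18, 1042]);
translate([626, 409, 50]) cube([67, 18, 1042]);
translate([781, 409, 50]) cube([67, 18, 1042]);
translate([936, 409, 50]) cube([67, 18, 1042]);
translate([1091, 409, 50]) cube([67, 18, 1042]);
translate([1246, 409, 50]) cube([67, 18, 1042]);
translate([1401, 409, 50]) cube([67, 18, 1042]);
translate([1556, 409, 50]) cube([67, 18, 1042]);
translate([1711, 409, 50]) cube([67, 18, 1042]);
translate([1866, 409, 50]) cube([67, 18, 1042]);
translate([2021, 409, 50]) cube([67, 18, 1042]);
translate([2176, 409, 50]) cube([67, 18, 1042]);
translate([2331, 409, 50]) cube([67, 18, 1042]);
translate([2486, 409, 50]) cube([67, 18, 1042]);


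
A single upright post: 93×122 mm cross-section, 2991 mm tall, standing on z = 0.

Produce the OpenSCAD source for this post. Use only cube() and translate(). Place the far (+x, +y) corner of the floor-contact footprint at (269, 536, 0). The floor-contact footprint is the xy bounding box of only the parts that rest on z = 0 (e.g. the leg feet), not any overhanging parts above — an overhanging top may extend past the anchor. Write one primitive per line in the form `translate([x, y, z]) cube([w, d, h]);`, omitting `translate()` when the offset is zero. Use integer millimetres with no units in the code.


translate([176, 414, 0]) cube([93, 122, 2991]);


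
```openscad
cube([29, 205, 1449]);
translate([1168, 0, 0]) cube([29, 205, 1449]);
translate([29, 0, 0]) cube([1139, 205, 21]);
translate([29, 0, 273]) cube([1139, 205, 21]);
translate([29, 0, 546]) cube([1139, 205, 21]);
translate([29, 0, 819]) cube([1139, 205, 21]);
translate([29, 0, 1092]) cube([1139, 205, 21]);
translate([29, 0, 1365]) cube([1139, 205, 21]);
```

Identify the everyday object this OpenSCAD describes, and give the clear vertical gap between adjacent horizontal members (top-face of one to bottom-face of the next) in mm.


A bookshelf. The clear shelf gap is 252 mm.

Two tall side panels with 6 horizontal boards between them — a bookshelf. The first two shelf undersides are at z = 0 and z = 273; with shelf thickness 21, the clear gap is 273 − 0 − 21 = 252 mm.


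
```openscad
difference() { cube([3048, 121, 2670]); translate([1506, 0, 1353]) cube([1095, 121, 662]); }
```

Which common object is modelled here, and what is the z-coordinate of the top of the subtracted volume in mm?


A wall with a window opening. The window head height is 2015 mm.

A wall with a rectangular opening subtracted — a window. Sill at z = 1353, opening 662 mm tall, so the head is at 1353 + 662 = 2015 mm.


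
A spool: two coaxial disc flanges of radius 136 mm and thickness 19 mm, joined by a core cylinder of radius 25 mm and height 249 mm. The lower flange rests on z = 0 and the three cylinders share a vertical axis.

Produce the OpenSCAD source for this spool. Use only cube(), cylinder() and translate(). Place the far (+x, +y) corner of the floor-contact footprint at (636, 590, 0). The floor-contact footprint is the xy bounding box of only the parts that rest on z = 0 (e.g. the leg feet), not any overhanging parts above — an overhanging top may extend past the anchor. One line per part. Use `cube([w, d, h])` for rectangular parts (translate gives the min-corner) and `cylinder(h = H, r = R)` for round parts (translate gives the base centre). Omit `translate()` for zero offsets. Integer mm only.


translate([500, 454, 0]) cylinder(h = 19, r = 136);
translate([500, 454, 19]) cylinder(h = 249, r = 25);
translate([500, 454, 268]) cylinder(h = 19, r = 136);


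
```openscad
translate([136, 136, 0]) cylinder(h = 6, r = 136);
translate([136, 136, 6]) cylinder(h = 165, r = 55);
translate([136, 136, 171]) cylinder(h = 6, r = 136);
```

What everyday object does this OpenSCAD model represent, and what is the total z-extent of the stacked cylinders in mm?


A spool. The overall height is 177 mm.

Three coaxial cylinders, large–small–large — a spool. Two 6 mm flanges and a 165 mm core give 6 + 165 + 6 = 177 mm.


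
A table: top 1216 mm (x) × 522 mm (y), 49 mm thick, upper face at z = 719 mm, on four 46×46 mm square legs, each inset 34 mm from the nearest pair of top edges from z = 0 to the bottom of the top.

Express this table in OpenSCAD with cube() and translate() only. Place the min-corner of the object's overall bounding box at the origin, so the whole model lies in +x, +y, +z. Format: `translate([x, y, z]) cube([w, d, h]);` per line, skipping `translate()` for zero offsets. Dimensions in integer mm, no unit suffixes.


translate([0, 0, 670]) cube([1216, 522, 49]);
translate([34, 34, 0]) cube([46, 46, 670]);
translate([1136, 34, 0]) cube([46, 46, 670]);
translate([34, 442, 0]) cube([46, 46, 670]);
translate([1136, 442, 0]) cube([46, 46, 670]);


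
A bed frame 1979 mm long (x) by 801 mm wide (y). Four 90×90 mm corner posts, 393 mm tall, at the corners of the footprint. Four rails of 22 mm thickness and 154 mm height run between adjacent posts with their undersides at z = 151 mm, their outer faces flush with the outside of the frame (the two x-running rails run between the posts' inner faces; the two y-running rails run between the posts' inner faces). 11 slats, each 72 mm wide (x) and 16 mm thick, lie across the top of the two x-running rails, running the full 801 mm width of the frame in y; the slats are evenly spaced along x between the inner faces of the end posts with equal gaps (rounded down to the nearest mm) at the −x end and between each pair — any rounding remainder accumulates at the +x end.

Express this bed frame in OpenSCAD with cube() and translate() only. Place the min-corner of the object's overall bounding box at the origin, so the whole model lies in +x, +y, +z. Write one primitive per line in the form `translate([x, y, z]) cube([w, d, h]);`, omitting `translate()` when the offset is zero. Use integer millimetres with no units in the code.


cube([90, 90, 393]);
translate([0, 711, 0]) cube([90, 90, 393]);
translate([1889, 0, 0]) cube([90, 90, 393]);
translate([1889, 711, 0]) cube([90, 90, 393]);
translate([90, 0, 151]) cube([1799, 22, 154]);
translate([90, 779, 151]) cube([1799, 22, 154]);
translate([0, 90, 151]) cube([22, 621, 154]);
translate([1957, 90, 151]) cube([22, 621, 154]);
translate([173, 0, 305]) cube([72, 801, 16]);
translate([328, 0, 305]) cube([72, 801, 16]);
translate([483, 0, 305]) cube([72, 801, 16]);
translate([638, 0, 305]) cube([72, 801, 16]);
translate([793, 0, 305]) cube([72, 801, 16]);
translate([948, 0, 305]) cube([72, 801, 16]);
translate([1103, 0, 305]) cube([72, 801, 16]);
translate([1258, 0, 305]) cube([72, 801, 16]);
translate([1413, 0, 305]) cube([72, 801, 16]);
translate([1568, 0, 305]) cube([72, 801, 16]);
translate([1723, 0, 305]) cube([72, 801, 16]);


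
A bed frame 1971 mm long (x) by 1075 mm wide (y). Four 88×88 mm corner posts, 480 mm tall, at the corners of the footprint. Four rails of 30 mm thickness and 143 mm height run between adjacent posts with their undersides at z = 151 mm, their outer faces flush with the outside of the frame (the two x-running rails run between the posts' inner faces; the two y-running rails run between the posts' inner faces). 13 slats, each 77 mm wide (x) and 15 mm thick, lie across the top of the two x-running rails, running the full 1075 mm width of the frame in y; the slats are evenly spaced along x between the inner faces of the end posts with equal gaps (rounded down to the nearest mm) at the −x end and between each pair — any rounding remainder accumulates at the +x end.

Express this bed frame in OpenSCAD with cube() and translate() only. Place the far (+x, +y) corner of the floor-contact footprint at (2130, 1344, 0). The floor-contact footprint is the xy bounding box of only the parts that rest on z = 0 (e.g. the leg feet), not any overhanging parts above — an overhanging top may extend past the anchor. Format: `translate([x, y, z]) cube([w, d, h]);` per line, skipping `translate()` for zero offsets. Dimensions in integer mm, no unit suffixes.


translate([159, 269, 0]) cube([88, 88, 480]);
translate([159, 1256, 0]) cube([88, 88, 480]);
translate([2042, 269, 0]) cube([88, 88, 480]);
translate([2042, 1256, 0]) cube([88, 88, 480]);
translate([247, 269, 151]) cube([1795, 30, 143]);
translate([247, 1314, 151]) cube([1795, 30, 143]);
translate([159, 357, 151]) cube([30, 899, 143]);
translate([2100, 357, 151]) cube([30, 899, 143]);
translate([303, 269, 294]) cube([77, 1075, 15]);
translate([436, 269, 294]) cube([77, 1075, 15]);
translate([569, 269, 294]) cube([77, 1075, 15]);
translate([702, 269, 294]) cube([77, 1075, 15]);
translate([835, 269, 294]) cube([77, 1075, 15]);
translate([968, 269, 294]) cube([77, 1075, 15]);
translate([1101, 269, 294]) cube([77, 1075, 15]);
translate([1234, 269, 294]) cube([77, 1075, 15]);
translate([1367, 269, 294]) cube([77, 1075, 15]);
translate([1500, 269, 294]) cube([77, 1075, 15]);
translate([1633, 269, 294]) cube([77, 1075, 15]);
translate([1766, 269, 294]) cube([77, 1075, 15]);
translate([1899, 269, 294]) cube([77, 1075, 15]);


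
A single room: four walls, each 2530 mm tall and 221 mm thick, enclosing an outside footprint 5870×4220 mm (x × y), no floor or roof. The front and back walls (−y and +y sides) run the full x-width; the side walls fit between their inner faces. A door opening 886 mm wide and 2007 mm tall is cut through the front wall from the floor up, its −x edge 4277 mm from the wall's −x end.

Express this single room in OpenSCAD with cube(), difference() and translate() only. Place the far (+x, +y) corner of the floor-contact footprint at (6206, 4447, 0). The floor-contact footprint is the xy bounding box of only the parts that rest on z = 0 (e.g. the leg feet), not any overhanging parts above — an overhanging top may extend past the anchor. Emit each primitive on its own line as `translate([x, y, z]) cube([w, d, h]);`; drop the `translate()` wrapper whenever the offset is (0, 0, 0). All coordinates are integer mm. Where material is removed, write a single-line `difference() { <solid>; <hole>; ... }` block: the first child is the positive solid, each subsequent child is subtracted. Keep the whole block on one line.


difference() { translate([336, 227, 0]) cube([5870, 221, 2530]); translate([4613, 227, 0]) cube([886, 221, 2007]); }
translate([336, 4226, 0]) cube([5870, 221, 2530]);
translate([336, 448, 0]) cube([221, 3778, 2530]);
translate([5985, 448, 0]) cube([221, 3778, 2530]);


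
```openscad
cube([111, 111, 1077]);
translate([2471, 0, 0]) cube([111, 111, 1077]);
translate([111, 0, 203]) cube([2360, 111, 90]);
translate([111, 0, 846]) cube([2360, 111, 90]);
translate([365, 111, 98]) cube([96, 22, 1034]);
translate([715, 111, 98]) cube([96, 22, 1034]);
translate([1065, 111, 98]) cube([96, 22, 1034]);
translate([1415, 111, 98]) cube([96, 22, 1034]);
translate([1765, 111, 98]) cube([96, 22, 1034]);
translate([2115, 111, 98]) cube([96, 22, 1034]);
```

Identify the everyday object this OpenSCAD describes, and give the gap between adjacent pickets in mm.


A fence section. The picket gap is 254 mm.

Two posts, two rails, 6 pickets — a fence section. Span 2360 mm holds 6 pickets of 96 mm with 7 equal gaps: ⌊(2360 − 6·96) / 7⌋ = 254 mm.


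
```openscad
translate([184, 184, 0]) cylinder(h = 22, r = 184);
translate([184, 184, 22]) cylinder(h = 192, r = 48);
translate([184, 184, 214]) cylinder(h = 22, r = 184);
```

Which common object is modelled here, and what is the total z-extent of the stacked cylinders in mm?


A spool. The overall height is 236 mm.

Three coaxial cylinders, large–small–large — a spool. Two 22 mm flanges and a 192 mm core give 22 + 192 + 22 = 236 mm.


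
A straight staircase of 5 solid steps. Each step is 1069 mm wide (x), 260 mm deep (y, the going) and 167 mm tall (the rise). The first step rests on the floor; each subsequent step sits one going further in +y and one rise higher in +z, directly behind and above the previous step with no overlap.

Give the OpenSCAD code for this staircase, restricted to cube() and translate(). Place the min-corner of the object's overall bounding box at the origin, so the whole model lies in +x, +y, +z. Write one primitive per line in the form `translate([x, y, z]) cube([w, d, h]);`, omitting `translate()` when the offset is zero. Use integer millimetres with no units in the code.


cube([1069, 260, 167]);
translate([0, 260, 167]) cube([1069, 260, 167]);
translate([0, 520, 334]) cube([1069, 260, 167]);
translate([0, 780, 501]) cube([1069, 260, 167]);
translate([0, 1040, 668]) cube([1069, 260, 167]);


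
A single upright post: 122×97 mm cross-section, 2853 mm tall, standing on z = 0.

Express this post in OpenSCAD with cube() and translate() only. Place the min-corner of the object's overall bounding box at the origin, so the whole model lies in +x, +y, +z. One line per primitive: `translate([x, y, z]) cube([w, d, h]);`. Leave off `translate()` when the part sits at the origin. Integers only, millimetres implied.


cube([122, 97, 2853]);


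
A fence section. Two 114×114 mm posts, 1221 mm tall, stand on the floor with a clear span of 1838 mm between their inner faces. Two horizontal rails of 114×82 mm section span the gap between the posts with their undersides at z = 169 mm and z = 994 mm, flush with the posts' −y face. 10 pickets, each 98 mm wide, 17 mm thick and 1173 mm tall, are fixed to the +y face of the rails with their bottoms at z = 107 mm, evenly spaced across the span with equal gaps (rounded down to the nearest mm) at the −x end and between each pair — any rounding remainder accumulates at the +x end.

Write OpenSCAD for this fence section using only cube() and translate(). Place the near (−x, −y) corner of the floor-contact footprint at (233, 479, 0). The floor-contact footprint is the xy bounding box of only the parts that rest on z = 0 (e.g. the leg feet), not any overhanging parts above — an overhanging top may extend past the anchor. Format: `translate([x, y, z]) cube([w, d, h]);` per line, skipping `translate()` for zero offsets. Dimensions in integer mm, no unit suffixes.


translate([233, 479, 0]) cube([114, 114, 1221]);
translate([2185, 479, 0]) cube([114, 114, 1221]);
translate([347, 479, 169]) cube([1838, 114, 82]);
translate([347, 479, 994]) cube([1838, 114, 82]);
translate([425, 593, 107]) cube([98, 17, 1173]);
translate([601, 593, 107]) cube([98, 17, 1173]);
translate([777, 593, 107]) cube([98, 17, 1173]);
translate([953, 593, 107]) cube([98, 17, 1173]);
translate([1129, 593, 107]) cube([98, 17, 1173]);
translate([1305, 593, 107]) cube([98, 17, 1173]);
translate([1481, 593, 107]) cube([98, 17, 1173]);
translate([1657, 593, 107]) cube([98, 17, 1173]);
translate([1833, 593, 107]) cube([98, 17, 1173]);
translate([2009, 593, 107]) cube([98, 17, 1173]);


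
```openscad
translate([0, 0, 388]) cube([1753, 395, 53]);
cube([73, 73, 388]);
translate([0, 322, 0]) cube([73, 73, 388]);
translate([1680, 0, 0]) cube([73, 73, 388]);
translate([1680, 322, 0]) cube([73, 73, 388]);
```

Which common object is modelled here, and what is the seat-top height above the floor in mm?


A bench. The seat-top height is 441 mm.

A long slab on four corner posts — a bench. The slab sits at z = 388 with thickness 53, so the top is 388 + 53 = 441 mm.


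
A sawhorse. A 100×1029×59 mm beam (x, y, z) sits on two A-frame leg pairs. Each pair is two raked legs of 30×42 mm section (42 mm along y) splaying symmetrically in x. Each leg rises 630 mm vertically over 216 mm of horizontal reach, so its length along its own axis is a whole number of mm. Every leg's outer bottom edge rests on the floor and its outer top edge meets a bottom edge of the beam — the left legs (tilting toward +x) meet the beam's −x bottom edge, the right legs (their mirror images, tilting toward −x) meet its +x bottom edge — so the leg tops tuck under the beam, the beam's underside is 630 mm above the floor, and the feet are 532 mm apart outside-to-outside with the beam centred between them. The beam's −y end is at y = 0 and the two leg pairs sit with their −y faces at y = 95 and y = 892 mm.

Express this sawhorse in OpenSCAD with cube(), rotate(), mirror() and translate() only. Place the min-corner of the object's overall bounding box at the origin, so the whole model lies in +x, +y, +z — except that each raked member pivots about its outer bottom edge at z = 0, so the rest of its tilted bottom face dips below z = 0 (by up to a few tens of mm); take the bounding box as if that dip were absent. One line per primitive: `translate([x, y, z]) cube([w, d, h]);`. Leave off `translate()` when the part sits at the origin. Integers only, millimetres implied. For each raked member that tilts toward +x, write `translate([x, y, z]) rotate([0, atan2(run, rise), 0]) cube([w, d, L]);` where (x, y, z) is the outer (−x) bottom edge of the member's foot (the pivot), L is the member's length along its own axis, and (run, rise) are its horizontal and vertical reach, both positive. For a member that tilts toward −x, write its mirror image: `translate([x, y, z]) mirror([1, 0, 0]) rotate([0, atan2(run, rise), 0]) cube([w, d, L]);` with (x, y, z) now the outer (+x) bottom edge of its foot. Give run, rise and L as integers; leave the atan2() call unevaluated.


// leg length = √(216² + 630²) = 666
// right-leg outer foot x = 2·216 + 100 = 532
// beam min-corner = (216, 0, 630)
translate([216, 0, 630]) cube([100, 1029, 59]);
translate([0, 95, 0]) rotate([0, atan2(216, 630), 0]) cube([30, 42, 666]);
translate([532, 95, 0]) mirror([1, 0, 0]) rotate([0, atan2(216, 630), 0]) cube([30, 42, 666]);
translate([0, 892, 0]) rotate([0, atan2(216, 630), 0]) cube([30, 42, 666]);
translate([532, 892, 0]) mirror([1, 0, 0]) rotate([0, atan2(216, 630), 0]) cube([30, 42, 666]);


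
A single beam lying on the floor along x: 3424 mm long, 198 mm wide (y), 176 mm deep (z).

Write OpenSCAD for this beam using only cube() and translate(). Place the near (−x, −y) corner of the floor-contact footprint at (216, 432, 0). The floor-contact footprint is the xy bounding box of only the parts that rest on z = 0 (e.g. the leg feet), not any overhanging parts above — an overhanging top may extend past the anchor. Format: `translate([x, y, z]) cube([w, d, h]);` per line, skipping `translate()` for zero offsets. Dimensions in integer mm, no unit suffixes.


translate([216, 432, 0]) cube([3424, 198, 176]);


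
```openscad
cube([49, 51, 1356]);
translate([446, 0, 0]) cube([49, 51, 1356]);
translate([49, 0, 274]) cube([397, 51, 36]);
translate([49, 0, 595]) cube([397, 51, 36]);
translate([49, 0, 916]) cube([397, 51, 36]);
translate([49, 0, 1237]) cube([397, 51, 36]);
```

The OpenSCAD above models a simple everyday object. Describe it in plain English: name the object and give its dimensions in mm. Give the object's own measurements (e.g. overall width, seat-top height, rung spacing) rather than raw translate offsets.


A straight ladder. Two 49×51 mm vertical rails, 1356 mm tall, stand 495 mm apart (outside-to-outside) with their front faces coplanar on the −y side. 4 rungs, each 51 mm deep and 36 mm tall, span between the inner faces of the rails, front faces flush with the rails. The lowest rung's underside is at z = 274 mm and rungs are spaced 321 mm apart (underside to underside).


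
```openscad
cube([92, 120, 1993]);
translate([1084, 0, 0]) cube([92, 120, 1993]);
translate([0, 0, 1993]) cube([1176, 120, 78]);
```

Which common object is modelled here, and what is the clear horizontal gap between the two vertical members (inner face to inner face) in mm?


A door frame. The clear opening width is 992 mm.

Two 1993 mm tall posts with a header on top — a door frame. The left jamb is 92 mm wide at x = 0; the right jamb starts at x = 1084. The clear opening is 1084 − 92 = 992 mm.


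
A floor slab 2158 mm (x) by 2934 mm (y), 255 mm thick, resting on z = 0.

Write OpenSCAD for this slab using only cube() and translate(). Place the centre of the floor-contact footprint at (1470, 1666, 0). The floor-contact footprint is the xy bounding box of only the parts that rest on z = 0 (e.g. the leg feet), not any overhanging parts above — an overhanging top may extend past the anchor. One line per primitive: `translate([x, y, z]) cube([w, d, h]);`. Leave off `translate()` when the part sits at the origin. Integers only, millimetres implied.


translate([391, 199, 0]) cube([2158, 2934, 255]);


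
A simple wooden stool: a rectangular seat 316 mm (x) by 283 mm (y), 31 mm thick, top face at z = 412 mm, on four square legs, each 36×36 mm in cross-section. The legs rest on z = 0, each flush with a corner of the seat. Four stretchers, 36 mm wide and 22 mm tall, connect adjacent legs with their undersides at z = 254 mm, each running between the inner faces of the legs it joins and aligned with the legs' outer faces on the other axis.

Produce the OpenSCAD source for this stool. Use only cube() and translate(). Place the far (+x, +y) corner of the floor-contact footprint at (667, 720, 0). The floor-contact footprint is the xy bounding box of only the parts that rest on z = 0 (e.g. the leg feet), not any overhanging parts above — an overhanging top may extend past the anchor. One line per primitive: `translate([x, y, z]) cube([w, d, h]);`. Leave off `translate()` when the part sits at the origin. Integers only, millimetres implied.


translate([351, 437, 381]) cube([316, 283, 31]);
translate([351, 437, 0]) cube([36, 36, 381]);
translate([631, 437, 0]) cube([36, 36, 381]);
translate([351, 684, 0]) cube([36, 36, 381]);
translate([631, 684, 0]) cube([36, 36, 381]);
translate([387, 437, 254]) cube([244, 36, 22]);
translate([387, 684, 254]) cube([244, 36, 22]);
translate([351, 473, 254]) cube([36, 211, 22]);
translate([631, 473, 254]) cube([36, 211, 22]);


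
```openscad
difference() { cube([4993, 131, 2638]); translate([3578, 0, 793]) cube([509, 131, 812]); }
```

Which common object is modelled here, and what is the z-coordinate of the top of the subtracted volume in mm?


A wall with a window opening. The window head height is 1605 mm.

A wall with a rectangular opening subtracted — a window. Sill at z = 793, opening 812 mm tall, so the head is at 793 + 812 = 1605 mm.


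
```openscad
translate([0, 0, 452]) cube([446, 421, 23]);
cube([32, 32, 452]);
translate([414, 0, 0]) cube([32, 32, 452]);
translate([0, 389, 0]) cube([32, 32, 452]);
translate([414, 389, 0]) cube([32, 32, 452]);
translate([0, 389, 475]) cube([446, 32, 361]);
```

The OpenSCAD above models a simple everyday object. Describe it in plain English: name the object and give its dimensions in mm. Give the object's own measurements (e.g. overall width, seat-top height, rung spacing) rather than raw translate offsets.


A chair. The seat is a 446×421×23 mm slab with its top at z = 475 mm, on four 32×32 mm corner legs (flush with the seat edges, standing on z = 0). A flat backrest 32 mm thick, 361 mm tall, spans the full seat width and rises from the seat top along its +y edge, rear face flush with the rear of the seat.


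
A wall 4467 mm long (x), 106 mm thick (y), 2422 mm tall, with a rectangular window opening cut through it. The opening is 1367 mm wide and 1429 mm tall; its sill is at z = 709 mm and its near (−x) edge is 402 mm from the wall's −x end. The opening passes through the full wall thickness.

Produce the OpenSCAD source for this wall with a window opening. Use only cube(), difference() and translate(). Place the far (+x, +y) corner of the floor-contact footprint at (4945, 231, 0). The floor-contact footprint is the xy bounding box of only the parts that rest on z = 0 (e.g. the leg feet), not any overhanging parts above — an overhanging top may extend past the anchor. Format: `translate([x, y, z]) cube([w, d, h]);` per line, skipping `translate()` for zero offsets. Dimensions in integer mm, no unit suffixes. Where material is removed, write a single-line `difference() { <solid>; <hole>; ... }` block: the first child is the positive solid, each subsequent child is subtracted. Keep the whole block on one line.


difference() { translate([478, 125, 0]) cube([4467, 106, 2422]); translate([880, 125, 709]) cube([1367, 106, 1429]); }


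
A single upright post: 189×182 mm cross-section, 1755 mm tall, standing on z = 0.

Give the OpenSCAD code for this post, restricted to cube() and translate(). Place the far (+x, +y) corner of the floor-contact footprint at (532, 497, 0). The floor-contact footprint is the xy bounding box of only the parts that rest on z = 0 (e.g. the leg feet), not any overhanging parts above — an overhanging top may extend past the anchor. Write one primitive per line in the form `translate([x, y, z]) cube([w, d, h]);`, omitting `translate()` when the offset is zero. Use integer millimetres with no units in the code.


translate([343, 315, 0]) cube([189, 182, 1755]);


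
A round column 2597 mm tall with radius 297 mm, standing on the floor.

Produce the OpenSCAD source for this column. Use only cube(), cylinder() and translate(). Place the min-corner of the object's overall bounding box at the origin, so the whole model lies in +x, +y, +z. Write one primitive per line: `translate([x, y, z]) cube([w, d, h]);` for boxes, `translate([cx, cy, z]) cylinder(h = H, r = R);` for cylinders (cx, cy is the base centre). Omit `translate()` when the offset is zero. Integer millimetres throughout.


translate([297, 297, 0]) cylinder(h = 2597, r = 297);


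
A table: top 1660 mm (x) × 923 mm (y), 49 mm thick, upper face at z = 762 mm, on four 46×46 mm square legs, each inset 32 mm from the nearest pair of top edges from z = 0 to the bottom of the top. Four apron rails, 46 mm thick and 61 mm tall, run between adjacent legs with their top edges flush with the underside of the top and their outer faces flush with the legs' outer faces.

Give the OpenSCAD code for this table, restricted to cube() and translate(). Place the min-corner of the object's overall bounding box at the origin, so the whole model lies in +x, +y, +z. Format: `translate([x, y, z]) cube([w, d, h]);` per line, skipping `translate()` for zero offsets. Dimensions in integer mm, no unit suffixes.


// leg_h = 762 - 49 = 713
// apron z = 713 - 61 = 652
translate([0, 0, 713]) cube([1660, 923, 49]);
translate([32, 32, 0]) cube([46, 46, 713]);
translate([1582, 32, 0]) cube([46, 46, 713]);
translate([32, 845, 0]) cube([46, 46, 713]);
translate([1582, 845, 0]) cube([46, 46, 713]);
translate([78, 32, 652]) cube([1504, 46, 61]);
translate([78, 845, 652]) cube([1504, 46, 61]);
translate([32, 78, 652]) cube([46, 767, 61]);
translate([1582, 78, 652]) cube([46, 767, 61]);


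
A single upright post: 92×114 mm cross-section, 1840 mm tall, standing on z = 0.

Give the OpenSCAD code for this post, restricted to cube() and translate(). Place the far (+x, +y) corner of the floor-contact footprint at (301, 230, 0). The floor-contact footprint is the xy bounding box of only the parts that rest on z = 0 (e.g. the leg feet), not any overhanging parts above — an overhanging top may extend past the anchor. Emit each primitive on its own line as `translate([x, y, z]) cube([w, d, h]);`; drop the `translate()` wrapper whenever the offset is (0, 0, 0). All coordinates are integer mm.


translate([209, 116, 0]) cube([92, 114, 1840]);


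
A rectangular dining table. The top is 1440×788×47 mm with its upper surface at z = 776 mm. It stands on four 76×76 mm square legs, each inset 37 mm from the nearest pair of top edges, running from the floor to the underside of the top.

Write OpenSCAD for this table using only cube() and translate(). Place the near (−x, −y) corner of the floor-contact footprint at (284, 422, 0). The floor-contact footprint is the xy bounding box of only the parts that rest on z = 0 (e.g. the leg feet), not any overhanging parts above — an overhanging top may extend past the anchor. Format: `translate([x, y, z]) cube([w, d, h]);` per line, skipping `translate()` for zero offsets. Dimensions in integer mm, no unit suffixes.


// leg_h = 776 - 47 = 729
translate([247, 385, 729]) cube([1440, 788, 47]);
translate([284, 422, 0]) cube([76, 76, 729]);
translate([1574, 422, 0]) cube([76, 76, 729]);
translate([284, 1060, 0]) cube([76, 76, 729]);
translate([1574, 1060, 0]) cube([76, 76, 729]);


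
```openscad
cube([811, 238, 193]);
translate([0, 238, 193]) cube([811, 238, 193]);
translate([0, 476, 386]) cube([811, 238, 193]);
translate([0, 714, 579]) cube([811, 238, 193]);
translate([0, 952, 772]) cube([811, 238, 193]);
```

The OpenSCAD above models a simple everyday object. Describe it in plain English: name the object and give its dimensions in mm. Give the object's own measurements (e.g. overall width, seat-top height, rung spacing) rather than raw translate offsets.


A straight staircase of 5 solid steps. Each step is 811 mm wide (x), 238 mm deep (y, the going) and 193 mm tall (the rise). The first step rests on the floor; each subsequent step sits one going further in +y and one rise higher in +z, directly behind and above the previous step with no overlap.


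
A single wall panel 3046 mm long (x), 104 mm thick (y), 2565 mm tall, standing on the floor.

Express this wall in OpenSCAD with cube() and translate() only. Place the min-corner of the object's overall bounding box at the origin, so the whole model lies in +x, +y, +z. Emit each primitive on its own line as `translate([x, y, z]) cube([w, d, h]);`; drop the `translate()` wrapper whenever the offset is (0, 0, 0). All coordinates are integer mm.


cube([3046, 104, 2565]);


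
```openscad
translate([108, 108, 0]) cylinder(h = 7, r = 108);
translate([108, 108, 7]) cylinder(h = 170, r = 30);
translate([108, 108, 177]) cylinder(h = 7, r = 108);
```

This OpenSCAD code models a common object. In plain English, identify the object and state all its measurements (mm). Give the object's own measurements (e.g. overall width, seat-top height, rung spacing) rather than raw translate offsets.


A spool: two coaxial disc flanges of radius 108 mm and thickness 7 mm, joined by a core cylinder of radius 30 mm and height 170 mm. The lower flange rests on z = 0 and the three cylinders share a vertical axis.


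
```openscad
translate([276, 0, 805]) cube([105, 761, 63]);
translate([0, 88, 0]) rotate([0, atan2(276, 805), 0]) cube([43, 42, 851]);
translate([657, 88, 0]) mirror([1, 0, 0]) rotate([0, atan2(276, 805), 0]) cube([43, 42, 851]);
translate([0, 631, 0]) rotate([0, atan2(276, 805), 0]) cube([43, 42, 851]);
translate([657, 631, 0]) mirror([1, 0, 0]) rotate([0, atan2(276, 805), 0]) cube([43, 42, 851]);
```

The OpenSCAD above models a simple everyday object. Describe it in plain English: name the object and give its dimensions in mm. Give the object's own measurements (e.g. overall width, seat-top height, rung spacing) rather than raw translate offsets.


A sawhorse. A 105×761×63 mm beam (x, y, z) sits on two A-frame leg pairs. Each pair is two raked legs of 43×42 mm section (42 mm along y) splaying symmetrically in x. Each leg rises 805 mm vertically over 276 mm of horizontal reach and is 851 mm long along its own axis. Every leg's outer bottom edge rests on the floor and its outer top edge meets a bottom edge of the beam — the left legs (tilting toward +x) meet the beam's −x bottom edge, the right legs (their mirror images, tilting toward −x) meet its +x bottom edge — so the leg tops tuck under the beam, the beam's underside is 805 mm above the floor, and the feet are 657 mm apart outside-to-outside with the beam centred between them. The two leg pairs are set in 88 mm from either end of the beam.


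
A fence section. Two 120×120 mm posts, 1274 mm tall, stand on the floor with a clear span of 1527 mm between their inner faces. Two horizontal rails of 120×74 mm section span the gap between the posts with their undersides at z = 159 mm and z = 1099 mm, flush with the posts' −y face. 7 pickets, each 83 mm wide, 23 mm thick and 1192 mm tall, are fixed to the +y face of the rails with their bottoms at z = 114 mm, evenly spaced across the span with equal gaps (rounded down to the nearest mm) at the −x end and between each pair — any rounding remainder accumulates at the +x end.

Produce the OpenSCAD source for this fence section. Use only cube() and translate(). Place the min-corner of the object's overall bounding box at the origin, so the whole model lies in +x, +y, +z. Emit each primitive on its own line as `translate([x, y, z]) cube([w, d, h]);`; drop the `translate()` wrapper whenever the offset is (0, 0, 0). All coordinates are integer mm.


cube([120, 120, 1274]);
translate([1647, 0, 0]) cube([120, 120, 1274]);
translate([120, 0, 159]) cube([1527, 120, 74]);
translate([120, 0, 1099]) cube([1527, 120, 74]);
translate([238, 120, 114]) cube([83, 23, 1192]);
translate([439, 120, 114]) cube([83, 23, 1192]);
translate([640, 120, 114]) cube([83, 23, 1192]);
translate([841, 120, 114]) cube([83, 23, 1192]);
translate([1042, 120, 114]) cube([83, 23, 1192]);
translate([1243, 120, 114]) cube([83, 23, 1192]);
translate([1444, 120, 114]) cube([83, 23, 1192]);


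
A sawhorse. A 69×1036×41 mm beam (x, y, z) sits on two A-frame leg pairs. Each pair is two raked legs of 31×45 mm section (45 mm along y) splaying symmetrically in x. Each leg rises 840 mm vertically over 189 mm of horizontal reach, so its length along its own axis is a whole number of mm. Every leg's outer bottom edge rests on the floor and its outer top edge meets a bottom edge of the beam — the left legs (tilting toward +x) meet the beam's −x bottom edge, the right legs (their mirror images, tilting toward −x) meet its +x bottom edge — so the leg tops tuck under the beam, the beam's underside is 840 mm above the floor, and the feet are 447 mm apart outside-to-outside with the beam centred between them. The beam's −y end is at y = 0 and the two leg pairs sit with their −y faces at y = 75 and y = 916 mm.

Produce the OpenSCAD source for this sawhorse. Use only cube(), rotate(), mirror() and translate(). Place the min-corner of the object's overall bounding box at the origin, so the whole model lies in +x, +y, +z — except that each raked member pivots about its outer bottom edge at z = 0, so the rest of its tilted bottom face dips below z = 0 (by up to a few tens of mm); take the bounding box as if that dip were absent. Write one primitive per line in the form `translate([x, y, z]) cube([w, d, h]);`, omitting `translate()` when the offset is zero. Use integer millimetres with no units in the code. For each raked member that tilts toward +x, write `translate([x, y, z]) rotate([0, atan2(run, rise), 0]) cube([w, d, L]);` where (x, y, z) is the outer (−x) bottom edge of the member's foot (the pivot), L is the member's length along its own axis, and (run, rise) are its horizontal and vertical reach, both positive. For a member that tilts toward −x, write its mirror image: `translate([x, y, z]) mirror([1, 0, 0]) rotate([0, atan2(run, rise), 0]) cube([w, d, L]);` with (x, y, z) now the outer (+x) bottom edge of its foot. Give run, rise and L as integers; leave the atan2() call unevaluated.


translate([189, 0, 840]) cube([69, 1036, 41]);
translate([0, 75, 0]) rotate([0, atan2(189, 840), 0]) cube([31, 45, 861]);
translate([447, 75, 0]) mirror([1, 0, 0]) rotate([0, atan2(189, 840), 0]) cube([31, 45, 861]);
translate([0, 916, 0]) rotate([0, atan2(189, 840), 0]) cube([31, 45, 861]);
translate([447, 916, 0]) mirror([1, 0, 0]) rotate([0, atan2(189, 840), 0]) cube([31, 45, 861]);


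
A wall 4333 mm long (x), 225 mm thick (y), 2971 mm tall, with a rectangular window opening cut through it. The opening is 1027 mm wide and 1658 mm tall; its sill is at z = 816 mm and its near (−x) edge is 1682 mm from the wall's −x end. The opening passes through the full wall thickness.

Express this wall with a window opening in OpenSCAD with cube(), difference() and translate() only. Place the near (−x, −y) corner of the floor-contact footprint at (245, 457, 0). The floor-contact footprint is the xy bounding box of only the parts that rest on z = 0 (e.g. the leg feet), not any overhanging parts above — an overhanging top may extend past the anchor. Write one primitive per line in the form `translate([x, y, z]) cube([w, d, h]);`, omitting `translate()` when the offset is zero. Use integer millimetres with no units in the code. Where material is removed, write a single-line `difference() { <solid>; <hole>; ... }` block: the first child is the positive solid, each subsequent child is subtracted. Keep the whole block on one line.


difference() { translate([245, 457, 0]) cube([4333, 225, 2971]); translate([1927, 457, 816]) cube([1027, 225, 1658]); }


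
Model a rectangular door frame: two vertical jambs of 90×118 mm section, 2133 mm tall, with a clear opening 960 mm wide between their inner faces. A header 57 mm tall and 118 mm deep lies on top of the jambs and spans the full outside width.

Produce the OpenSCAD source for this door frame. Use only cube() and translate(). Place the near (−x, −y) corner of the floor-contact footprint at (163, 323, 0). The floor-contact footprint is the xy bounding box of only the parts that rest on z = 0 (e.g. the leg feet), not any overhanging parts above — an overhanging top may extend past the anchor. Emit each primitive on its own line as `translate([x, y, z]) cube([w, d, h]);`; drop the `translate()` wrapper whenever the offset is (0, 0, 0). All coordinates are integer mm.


translate([163, 323, 0]) cube([90, 118, 2133]);
translate([1213, 323, 0]) cube([90, 118, 2133]);
translate([163, 323, 2133]) cube([1140, 118, 57]);


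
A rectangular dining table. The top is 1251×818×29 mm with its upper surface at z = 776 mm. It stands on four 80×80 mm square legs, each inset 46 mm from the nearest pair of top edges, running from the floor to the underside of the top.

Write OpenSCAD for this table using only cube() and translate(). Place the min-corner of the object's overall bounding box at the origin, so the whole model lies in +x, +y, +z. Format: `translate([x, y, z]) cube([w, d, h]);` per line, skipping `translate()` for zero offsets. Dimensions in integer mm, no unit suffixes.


translate([0, 0, 747]) cube([1251, 818, 29]);
translate([46, 46, 0]) cube([80, 80, 747]);
translate([1125, 46, 0]) cube([80, 80, 747]);
translate([46, 692, 0]) cube([80, 80, 747]);
translate([1125, 692, 0]) cube([80, 80, 747]);


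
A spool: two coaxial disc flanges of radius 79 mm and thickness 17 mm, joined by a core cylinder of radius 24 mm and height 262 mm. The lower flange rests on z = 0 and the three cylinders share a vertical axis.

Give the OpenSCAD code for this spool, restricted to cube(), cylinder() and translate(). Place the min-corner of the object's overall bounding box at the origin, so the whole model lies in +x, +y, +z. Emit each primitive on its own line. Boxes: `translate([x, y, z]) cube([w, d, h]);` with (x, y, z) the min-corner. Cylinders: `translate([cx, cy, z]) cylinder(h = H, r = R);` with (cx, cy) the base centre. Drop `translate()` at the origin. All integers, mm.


translate([79, 79, 0]) cylinder(h = 17, r = 79);
translate([79, 79, 17]) cylinder(h = 262, r = 24);
translate([79, 79, 279]) cylinder(h = 17, r = 79);
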